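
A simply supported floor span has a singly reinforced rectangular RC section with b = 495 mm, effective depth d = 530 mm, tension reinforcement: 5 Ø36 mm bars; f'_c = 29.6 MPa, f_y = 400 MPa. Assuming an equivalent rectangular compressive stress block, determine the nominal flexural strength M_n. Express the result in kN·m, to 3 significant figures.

M_n ≈ 913 kN·m

A_s = 5 × 1018 = 5090 mm².
T = A_s f_y = 5090 × 400 = 2036000 N = 2036 kN.
From C = T: a = T/(0.85 f'_c b) = 2036000/(0.85 × 29.6 × 495) = 163.48 mm.
M_n = T(d − a/2) = 2036 kN × (530 − 81.74) mm = 912.66 kN·m.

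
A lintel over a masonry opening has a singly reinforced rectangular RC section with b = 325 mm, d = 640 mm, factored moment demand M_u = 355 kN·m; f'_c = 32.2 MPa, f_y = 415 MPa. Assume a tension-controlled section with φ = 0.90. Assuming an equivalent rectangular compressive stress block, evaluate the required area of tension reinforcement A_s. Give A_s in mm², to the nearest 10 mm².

M_n = M_u/φ = 355/0.90 = 394.444 kN·m.
With M_n = 0.85 f'_c a b (d − a/2), solve the quadratic for a:
a = d − √(d² − 2M_n/(0.85 f'_c b)) = 640 − √(640² − 2 × 394.444×10⁶/(0.85 × 32.2 × 325)) = 73.51 mm.
A_s = 0.85 f'_c a b / f_y = 0.85 × 32.2 × 73.51 × 325 / 415 = 1575.6 mm².

A_s ≈ 1580 mm²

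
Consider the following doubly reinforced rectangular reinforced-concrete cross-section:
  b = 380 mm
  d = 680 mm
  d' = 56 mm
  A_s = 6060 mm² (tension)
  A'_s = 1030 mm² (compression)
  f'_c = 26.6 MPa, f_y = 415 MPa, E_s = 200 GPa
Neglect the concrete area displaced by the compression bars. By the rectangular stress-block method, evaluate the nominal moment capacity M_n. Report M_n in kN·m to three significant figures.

Assume both tension and compression steel yield.
Net tension couple steel: A_s − A'_s = 5030 mm².
a = (A_s − A'_s) f_y / (0.85 f'_c b) = 2087450/(0.85 × 26.6 × 380) = 242.96 mm.
c = a/β₁ = 242.96/0.85 = 285.84 mm; ε'_s = 0.003(c − d')/c = 0.0024 ≥ f_y/E_s = 0.0021, so compression steel does yield.
M_n = (A_s − A'_s) f_y (d − a/2) + A'_s f_y (d − d') = [2087450 × (680 − 121.48) + 427450 × (680 − 56)] × 10⁻⁶ = 1165.88 + 266.73 = 1432.61 kN·m.

M_n ≈ 1430 kN·m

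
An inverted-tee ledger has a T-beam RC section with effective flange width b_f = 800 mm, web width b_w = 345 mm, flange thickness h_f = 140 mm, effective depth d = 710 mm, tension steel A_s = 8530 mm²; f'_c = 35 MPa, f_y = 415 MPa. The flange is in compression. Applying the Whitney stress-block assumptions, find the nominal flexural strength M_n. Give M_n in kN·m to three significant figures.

M_n ≈ 2250 kN·m

Tension: T = A_s f_y = 8530 × 415 = 3539950 N.
Try a within the flange: a = T/(0.85 f'_c b_f) = 3539950/(0.85 × 35 × 800) = 148.74 mm.
a = 148.74 > h_f = 140 mm: the block extends into the web. Split into flange-overhang and web parts.
C_f = 0.85 f'_c (b_f − b_w) h_f = 0.85 × 35 × (800 − 345) × 140 = 1895075 N.
Remaining web compression depth: a_w = (T − C_f)/(0.85 f'_c b_w) = (3539950 − 1895075)/(0.85 × 35 × 345) = 160.26 mm.
M_n = C_f(d − h_f/2) + (T − C_f)(d − a_w/2) = 1895075 × (710 − 70) + 1644875 × (710 − 80.13) = 1212.85 + 1036.06 = 2248.91 × 10⁶ N·mm.
M_n = 2248.91 kN·m.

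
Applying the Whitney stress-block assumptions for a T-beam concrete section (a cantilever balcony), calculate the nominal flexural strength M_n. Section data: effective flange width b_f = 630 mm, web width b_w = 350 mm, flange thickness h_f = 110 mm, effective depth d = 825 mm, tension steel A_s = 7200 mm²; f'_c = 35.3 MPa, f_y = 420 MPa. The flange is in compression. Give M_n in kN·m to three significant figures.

M_n ≈ 2230 kN·m

Tension: T = A_s f_y = 7200 × 420 = 3024000 N.
Try a within the flange: a = T/(0.85 f'_c b_f) = 3024000/(0.85 × 35.3 × 630) = 159.97 mm.
a = 159.97 > h_f = 110 mm: the block extends into the web. Split into flange-overhang and web parts.
C_f = 0.85 f'_c (b_f − b_w) h_f = 0.85 × 35.3 × (630 − 350) × 110 = 924154 N.
Remaining web compression depth: a_w = (T − C_f)/(0.85 f'_c b_w) = (3024000 − 924154)/(0.85 × 35.3 × 350) = 199.95 mm.
M_n = C_f(d − h_f/2) + (T − C_f)(d − a_w/2) = 924154 × (825 − 55) + 2099846 × (825 − 99.975) = 711.60 + 1522.44 = 2234.04 × 10⁶ N·mm.
M_n = 2234.04 kN·m.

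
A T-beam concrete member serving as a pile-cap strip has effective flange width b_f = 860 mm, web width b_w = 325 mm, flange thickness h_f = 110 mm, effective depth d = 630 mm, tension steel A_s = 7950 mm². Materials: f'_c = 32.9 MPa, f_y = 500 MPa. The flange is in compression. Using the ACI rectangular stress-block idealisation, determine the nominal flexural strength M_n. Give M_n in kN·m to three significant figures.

M_n ≈ 2120 kN·m

Tension: T = A_s f_y = 7950 × 500 = 3975000 N.
Try a within the flange: a = T/(0.85 f'_c b_f) = 3975000/(0.85 × 32.9 × 860) = 165.28 mm.
a = 165.28 > h_f = 110 mm: the block extends into the web. Split into flange-overhang and web parts.
C_f = 0.85 f'_c (b_f − b_w) h_f = 0.85 × 32.9 × (860 − 325) × 110 = 1645740 N.
Remaining web compression depth: a_w = (T − C_f)/(0.85 f'_c b_w) = (3975000 − 1645740)/(0.85 × 32.9 × 325) = 256.28 mm.
M_n = C_f(d − h_f/2) + (T − C_f)(d − a_w/2) = 1645740 × (630 − 55) + 2329260 × (630 − 128.14) = 946.30 + 1168.96 = 2115.26 × 10⁶ N·mm.
M_n = 2115.26 kN·m.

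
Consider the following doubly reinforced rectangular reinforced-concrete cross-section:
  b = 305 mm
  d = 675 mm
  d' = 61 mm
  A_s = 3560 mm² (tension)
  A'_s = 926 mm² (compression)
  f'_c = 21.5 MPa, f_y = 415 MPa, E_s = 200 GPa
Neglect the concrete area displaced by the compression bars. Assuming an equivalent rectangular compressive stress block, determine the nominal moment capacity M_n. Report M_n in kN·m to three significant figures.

M_n ≈ 867 kN·m

Assume both tension and compression steel yield.
Net tension couple steel: A_s − A'_s = 2634 mm².
a = (A_s − A'_s) f_y / (0.85 f'_c b) = 1093110/(0.85 × 21.5 × 305) = 196.11 mm.
c = a/β₁ = 196.11/0.85 = 230.72 mm; ε'_s = 0.003(c − d')/c = 0.0022 ≥ f_y/E_s = 0.0021, so compression steel does yield.
M_n = (A_s − A'_s) f_y (d − a/2) + A'_s f_y (d − d') = [1093110 × (675 − 98.055) + 384290 × (675 − 61)] × 10⁻⁶ = 630.66 + 235.95 = 866.61 kN·m.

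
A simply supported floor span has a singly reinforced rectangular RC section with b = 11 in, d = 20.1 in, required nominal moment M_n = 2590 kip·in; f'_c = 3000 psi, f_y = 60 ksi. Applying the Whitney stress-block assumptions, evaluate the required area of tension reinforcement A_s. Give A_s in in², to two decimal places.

From M_n = 0.85 f'_c a b (d − a/2):
a = d − √(d² − 2M_n/(0.85 f'_c b)) = 20.1 − √(20.1² − 2 × 2590/(0.85 × 3 × 11)) = 5.290 in.
A_s = 0.85 f'_c a b / f_y = 0.85 × 3 × 5.290 × 11 / 60 = 2.473 in².

A_s ≈ 2.47 in²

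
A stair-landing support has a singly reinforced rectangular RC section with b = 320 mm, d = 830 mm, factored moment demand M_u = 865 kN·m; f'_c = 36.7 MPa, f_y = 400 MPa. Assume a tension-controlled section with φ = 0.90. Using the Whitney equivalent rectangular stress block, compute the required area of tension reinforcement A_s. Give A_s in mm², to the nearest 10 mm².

A_s ≈ 3130 mm²

M_n = M_u/φ = 865/0.90 = 961.111 kN·m.
With M_n = 0.85 f'_c a b (d − a/2), solve the quadratic for a:
a = d − √(d² − 2M_n/(0.85 f'_c b)) = 830 − √(830² − 2 × 961.111×10⁶/(0.85 × 36.7 × 320)) = 125.49 mm.
A_s = 0.85 f'_c a b / f_y = 0.85 × 36.7 × 125.49 × 320 / 400 = 3131.7 mm².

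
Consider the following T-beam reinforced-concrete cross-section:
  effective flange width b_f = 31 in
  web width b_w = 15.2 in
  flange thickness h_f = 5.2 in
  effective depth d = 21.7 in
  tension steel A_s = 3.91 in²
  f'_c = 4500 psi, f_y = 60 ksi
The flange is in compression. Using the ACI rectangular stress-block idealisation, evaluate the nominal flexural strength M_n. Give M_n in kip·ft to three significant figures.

M_n ≈ 405 kip·ft

Tension: T = A_s f_y = 3.91 × 60 = 234.6 kips.
Try a within the flange: a = T/(0.85 f'_c b_f) = 234.6/(0.85 × 4.5 × 31) = 1.978 in.
Since a = 1.978 ≤ h_f = 5.2 in, the stress block lies entirely in the flange; analyse as a rectangular beam of width b_f.
M_n = T(d − a/2) = 234.6 × (21.7 − 0.989) = 4858.8 kip·in.
M_n = 4858.8/12 = 404.90 kip·ft.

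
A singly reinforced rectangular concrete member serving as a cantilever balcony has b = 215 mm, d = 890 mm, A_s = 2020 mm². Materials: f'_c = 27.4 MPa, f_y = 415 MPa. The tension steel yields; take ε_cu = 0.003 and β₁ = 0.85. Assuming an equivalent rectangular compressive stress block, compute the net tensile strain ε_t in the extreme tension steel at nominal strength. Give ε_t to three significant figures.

a = A_s f_y/(0.85 f'_c b) = 167.41 mm.
β₁ = 0.85, so c = a/β₁ = 167.41/0.85 = 196.95 mm.
From the linear strain diagram with ε_cu = 0.003: ε_t = 0.003 (d − c)/c = 0.003 × (890 − 196.95)/196.95 = 0.0106.
Since ε_t ≥ 0.005, the section is tension-controlled.

ε_t ≈ 0.0106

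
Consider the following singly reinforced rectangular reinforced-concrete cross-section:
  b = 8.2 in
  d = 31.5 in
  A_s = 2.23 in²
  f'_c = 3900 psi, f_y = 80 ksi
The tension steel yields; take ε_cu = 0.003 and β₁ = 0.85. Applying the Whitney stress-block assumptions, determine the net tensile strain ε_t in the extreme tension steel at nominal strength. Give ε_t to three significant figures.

a = A_s f_y/(0.85 f'_c b) = 6.563 in.
β₁ = 0.85, so c = a/β₁ = 6.563/0.85 = 7.721 in.
From the linear strain diagram with ε_cu = 0.003: ε_t = 0.003 (d − c)/c = 0.003 × (31.5 − 7.721)/7.721 = 0.00924.
Since ε_t ≥ 0.005, the section is tension-controlled.

ε_t ≈ 0.00924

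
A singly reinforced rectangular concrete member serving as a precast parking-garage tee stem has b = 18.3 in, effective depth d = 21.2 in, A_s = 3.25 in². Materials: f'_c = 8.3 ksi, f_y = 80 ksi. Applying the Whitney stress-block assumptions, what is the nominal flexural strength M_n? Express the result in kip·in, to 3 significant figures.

T = A_s f_y = 3.25 × 80 = 260 kips.
a = T/(0.85 f'_c b) = 260/(0.85 × 8.3 × 18.3) = 2.014 in.
M_n = T(d − a/2) = 260 × (21.2 − 1.007) = 5250.2 kip·in.

M_n ≈ 5250 kip·in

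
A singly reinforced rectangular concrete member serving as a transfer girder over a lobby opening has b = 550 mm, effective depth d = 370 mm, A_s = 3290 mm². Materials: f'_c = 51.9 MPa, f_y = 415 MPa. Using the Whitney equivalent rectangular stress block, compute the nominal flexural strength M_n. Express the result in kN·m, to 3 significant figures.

T = A_s f_y = 3290 × 415 = 1365350 N = 1365.35 kN.
From C = T: a = T/(0.85 f'_c b) = 1365350/(0.85 × 51.9 × 550) = 56.27 mm.
M_n = T(d − a/2) = 1365.35 kN × (370 − 28.135) mm = 466.77 kN·m.

M_n ≈ 467 kN·m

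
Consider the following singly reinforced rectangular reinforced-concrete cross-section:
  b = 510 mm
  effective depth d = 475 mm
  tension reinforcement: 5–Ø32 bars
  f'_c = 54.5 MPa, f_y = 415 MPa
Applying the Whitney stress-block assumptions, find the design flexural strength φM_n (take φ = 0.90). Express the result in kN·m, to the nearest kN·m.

A_s = 5 × 804 = 4020 mm².
T = A_s f_y = 4020 × 415 = 1668300 N = 1668.3 kN.
From C = T: a = T/(0.85 f'_c b) = 1668300/(0.85 × 54.5 × 510) = 70.61 mm.
M_n = T(d − a/2) = 1668.3 kN × (475 − 35.305) mm = 733.54 kN·m.
φM_n = 0.90 × 733.54 = 660.19 kN·m.

φM_n ≈ 660 kN·m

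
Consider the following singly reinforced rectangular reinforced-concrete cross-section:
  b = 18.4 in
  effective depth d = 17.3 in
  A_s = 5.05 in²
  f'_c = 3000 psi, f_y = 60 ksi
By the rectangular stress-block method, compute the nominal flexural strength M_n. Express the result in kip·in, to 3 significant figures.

T = A_s f_y = 5.05 × 60 = 303 kips.
a = T/(0.85 f'_c b) = 303/(0.85 × 3 × 18.4) = 6.458 in.
M_n = T(d − a/2) = 303 × (17.3 − 3.229) = 4263.5 kip·in.

M_n ≈ 4260 kip·in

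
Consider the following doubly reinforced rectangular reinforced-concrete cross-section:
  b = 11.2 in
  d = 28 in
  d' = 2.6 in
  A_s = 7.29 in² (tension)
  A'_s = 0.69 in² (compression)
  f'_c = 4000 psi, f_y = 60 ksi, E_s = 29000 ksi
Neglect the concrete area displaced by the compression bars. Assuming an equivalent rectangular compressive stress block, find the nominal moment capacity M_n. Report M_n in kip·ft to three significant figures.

Assume both steels yield.
a = (A_s − A'_s) f_y/(0.85 f'_c b) = (7.29 − 0.69) × 60/(0.85 × 4 × 11.2) = 10.399 in.
c = a/β₁ = 10.399/0.85 = 12.234 in; ε'_s = 0.003(c − d')/c = 0.0024 ≥ ε_y = 0.0021, so the compression steel yields.
M_n = (A_s − A'_s) f_y (d − a/2) + A'_s f_y (d − d') = 396 × (28 − 5.1995) + 41.4 × (28 − 2.6) = 9029.0 + 1051.6 = 10080.6 kip·in = 10080.6/12 = 840.05 kip·ft.

M_n ≈ 840 kip·ft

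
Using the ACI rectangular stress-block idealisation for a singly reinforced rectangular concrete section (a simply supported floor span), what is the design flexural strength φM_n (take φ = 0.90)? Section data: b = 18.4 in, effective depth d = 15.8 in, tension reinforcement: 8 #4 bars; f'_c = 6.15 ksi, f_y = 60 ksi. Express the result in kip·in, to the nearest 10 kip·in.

φM_n ≈ 1320 kip·in

A_s = 8 × 0.2 = 1.6 in².
T = A_s f_y = 1.6 × 60 = 96 kips.
a = T/(0.85 f'_c b) = 96/(0.85 × 6.15 × 18.4) = 0.998 in.
M_n = T(d − a/2) = 96 × (15.8 − 0.499) = 1468.9 kip·in.
φM_n = 0.90 × 1468.9 = 1322.0 kip·in.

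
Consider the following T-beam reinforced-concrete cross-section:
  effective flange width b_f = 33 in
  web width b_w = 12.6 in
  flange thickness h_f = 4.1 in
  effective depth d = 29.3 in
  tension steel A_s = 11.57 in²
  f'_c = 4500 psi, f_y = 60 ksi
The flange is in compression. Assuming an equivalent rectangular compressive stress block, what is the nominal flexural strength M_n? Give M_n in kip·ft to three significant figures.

M_n ≈ 1520 kip·ft

Tension: T = A_s f_y = 11.57 × 60 = 694.2 kips.
Try a within the flange: a = T/(0.85 f'_c b_f) = 694.2/(0.85 × 4.5 × 33) = 5.500 in.
a = 5.500 > h_f = 4.1 in: the block extends into the web. Split into flange-overhang and web parts.
C_f = 0.85 f'_c (b_f − b_w) h_f = 0.85 × 4.5 × (33 − 12.6) × 4.1 = 319.9 kips.
Remaining web compression depth: a_w = (T − C_f)/(0.85 f'_c b_w) = (694.2 − 319.9)/(0.85 × 4.5 × 12.6) = 7.766 in.
M_n = C_f(d − h_f/2) + (T − C_f)(d − a_w/2) = 319.9 × (29.3 − 2.05) + 374.3 × (29.3 − 3.883) = 8717.3 + 9513.6 = 18230.9 kip·in.
M_n = 18230.9/12 = 1519.24 kip·ft.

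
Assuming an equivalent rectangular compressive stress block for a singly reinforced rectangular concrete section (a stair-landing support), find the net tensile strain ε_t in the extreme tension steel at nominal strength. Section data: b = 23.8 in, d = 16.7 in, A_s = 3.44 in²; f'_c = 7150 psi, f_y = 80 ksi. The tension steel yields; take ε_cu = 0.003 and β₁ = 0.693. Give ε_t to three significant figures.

a = A_s f_y/(0.85 f'_c b) = 1.903 in.
β₁ = 0.693, so c = a/β₁ = 1.903/0.693 = 2.746 in.
From the linear strain diagram with ε_cu = 0.003: ε_t = 0.003 (d − c)/c = 0.003 × (16.7 − 2.746)/2.746 = 0.0152.
Since ε_t ≥ 0.005, the section is tension-controlled.

ε_t ≈ 0.0152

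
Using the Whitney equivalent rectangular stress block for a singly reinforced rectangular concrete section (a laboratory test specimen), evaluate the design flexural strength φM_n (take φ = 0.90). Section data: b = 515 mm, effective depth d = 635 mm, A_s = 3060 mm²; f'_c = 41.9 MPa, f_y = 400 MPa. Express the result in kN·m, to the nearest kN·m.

T = A_s f_y = 3060 × 400 = 1224000 N = 1224 kN.
From C = T: a = T/(0.85 f'_c b) = 1224000/(0.85 × 41.9 × 515) = 66.73 mm.
M_n = T(d − a/2) = 1224 kN × (635 − 33.365) mm = 736.40 kN·m.
φM_n = 0.90 × 736.40 = 662.76 kN·m.

φM_n ≈ 663 kN·m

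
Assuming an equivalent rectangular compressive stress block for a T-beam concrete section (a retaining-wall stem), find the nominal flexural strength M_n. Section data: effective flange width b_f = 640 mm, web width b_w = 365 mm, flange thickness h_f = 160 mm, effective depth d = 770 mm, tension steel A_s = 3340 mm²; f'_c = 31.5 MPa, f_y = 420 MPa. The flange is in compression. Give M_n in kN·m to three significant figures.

M_n ≈ 1020 kN·m

Tension: T = A_s f_y = 3340 × 420 = 1402800 N.
Try a within the flange: a = T/(0.85 f'_c b_f) = 1402800/(0.85 × 31.5 × 640) = 81.86 mm.
Since a = 81.86 ≤ h_f = 160 mm, the stress block lies entirely in the flange; analyse as a rectangular beam of width b_f.
M_n = T(d − a/2) = 1402800 × (770 − 40.93) = 1022.74 × 10⁶ N·mm.
M_n = 1022.74 kN·m.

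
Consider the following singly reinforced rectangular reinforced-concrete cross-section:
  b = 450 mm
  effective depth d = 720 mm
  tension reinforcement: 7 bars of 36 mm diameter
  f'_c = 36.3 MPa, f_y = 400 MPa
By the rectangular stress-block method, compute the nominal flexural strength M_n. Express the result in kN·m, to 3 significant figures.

A_s = 7 × 1018 = 7126 mm².
T = A_s f_y = 7126 × 400 = 2850400 N = 2850.4 kN.
From C = T: a = T/(0.85 f'_c b) = 2850400/(0.85 × 36.3 × 450) = 205.29 mm.
M_n = T(d − a/2) = 2850.4 kN × (720 − 102.645) mm = 1759.71 kN·m.

M_n ≈ 1760 kN·m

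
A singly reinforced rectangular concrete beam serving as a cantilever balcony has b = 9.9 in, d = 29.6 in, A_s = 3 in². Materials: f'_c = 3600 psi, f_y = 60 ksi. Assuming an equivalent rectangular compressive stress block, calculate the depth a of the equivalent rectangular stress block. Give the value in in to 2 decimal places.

T = A_s f_y = 3 × 60 = 180 kips.
a = T/(0.85 f'_c b) = 180/(0.85 × 3.6 × 9.9) = 5.94 in.

a ≈ 5.94 in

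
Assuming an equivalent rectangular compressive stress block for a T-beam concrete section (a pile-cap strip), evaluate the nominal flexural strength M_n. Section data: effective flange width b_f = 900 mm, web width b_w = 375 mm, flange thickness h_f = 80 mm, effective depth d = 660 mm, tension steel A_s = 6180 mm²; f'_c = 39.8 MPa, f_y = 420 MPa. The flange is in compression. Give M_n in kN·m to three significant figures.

M_n ≈ 1600 kN·m

Tension: T = A_s f_y = 6180 × 420 = 2595600 N.
Try a within the flange: a = T/(0.85 f'_c b_f) = 2595600/(0.85 × 39.8 × 900) = 85.25 mm.
a = 85.25 > h_f = 80 mm: the block extends into the web. Split into flange-overhang and web parts.
C_f = 0.85 f'_c (b_f − b_w) h_f = 0.85 × 39.8 × (900 − 375) × 80 = 1420860 N.
Remaining web compression depth: a_w = (T − C_f)/(0.85 f'_c b_w) = (2595600 − 1420860)/(0.85 × 39.8 × 375) = 92.60 mm.
M_n = C_f(d − h_f/2) + (T − C_f)(d − a_w/2) = 1420860 × (660 − 40) + 1174740 × (660 − 46.3) = 880.93 + 720.94 = 1601.87 × 10⁶ N·mm.
M_n = 1601.87 kN·m.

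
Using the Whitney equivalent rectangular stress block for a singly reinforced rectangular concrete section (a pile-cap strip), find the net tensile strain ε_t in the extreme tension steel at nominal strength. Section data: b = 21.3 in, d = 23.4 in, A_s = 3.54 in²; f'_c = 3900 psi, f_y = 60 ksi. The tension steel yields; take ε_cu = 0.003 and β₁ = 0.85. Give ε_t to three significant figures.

ε_t ≈ 0.0168

a = A_s f_y/(0.85 f'_c b) = 3.008 in.
β₁ = 0.85, so c = a/β₁ = 3.008/0.85 = 3.539 in.
From the linear strain diagram with ε_cu = 0.003: ε_t = 0.003 (d − c)/c = 0.003 × (23.4 − 3.539)/3.539 = 0.0168.
Since ε_t ≥ 0.005, the section is tension-controlled.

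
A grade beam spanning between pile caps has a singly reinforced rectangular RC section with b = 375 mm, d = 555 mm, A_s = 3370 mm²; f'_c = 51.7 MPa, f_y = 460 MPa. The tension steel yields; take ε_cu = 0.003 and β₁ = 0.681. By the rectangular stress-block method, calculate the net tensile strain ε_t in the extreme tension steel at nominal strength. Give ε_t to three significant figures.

a = A_s f_y/(0.85 f'_c b) = 94.07 mm.
β₁ = 0.681, so c = a/β₁ = 94.07/0.681 = 138.14 mm.
From the linear strain diagram with ε_cu = 0.003: ε_t = 0.003 (d − c)/c = 0.003 × (555 − 138.14)/138.14 = 0.00905.
Since ε_t ≥ 0.005, the section is tension-controlled.

ε_t ≈ 0.00905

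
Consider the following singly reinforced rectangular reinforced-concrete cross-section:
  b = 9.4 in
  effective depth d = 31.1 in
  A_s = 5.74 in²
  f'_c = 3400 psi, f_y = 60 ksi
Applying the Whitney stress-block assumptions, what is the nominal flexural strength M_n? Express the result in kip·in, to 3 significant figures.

M_n ≈ 8530 kip·in

T = A_s f_y = 5.74 × 60 = 344.4 kips.
a = T/(0.85 f'_c b) = 344.4/(0.85 × 3.4 × 9.4) = 12.678 in.
M_n = T(d − a/2) = 344.4 × (31.1 − 6.339) = 8527.7 kip·in.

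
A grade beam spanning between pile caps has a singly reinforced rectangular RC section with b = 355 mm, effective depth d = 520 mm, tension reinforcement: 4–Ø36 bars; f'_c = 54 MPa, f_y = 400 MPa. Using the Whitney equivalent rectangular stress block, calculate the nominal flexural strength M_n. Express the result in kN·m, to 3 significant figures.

M_n ≈ 766 kN·m

A_s = 4 × 1018 = 4072 mm².
T = A_s f_y = 4072 × 400 = 1628800 N = 1628.8 kN.
From C = T: a = T/(0.85 f'_c b) = 1628800/(0.85 × 54 × 355) = 99.96 mm.
M_n = T(d − a/2) = 1628.8 kN × (520 − 49.98) mm = 765.57 kN·m.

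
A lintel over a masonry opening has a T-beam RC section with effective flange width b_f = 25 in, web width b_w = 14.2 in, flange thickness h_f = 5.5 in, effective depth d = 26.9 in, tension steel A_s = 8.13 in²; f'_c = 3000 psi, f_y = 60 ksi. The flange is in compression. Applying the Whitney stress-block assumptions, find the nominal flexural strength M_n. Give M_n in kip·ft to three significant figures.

Tension: T = A_s f_y = 8.13 × 60 = 487.8 kips.
Try a within the flange: a = T/(0.85 f'_c b_f) = 487.8/(0.85 × 3 × 25) = 7.652 in.
a = 7.652 > h_f = 5.5 in: the block extends into the web. Split into flange-overhang and web parts.
C_f = 0.85 f'_c (b_f − b_w) h_f = 0.85 × 3 × (25 − 14.2) × 5.5 = 151.5 kips.
Remaining web compression depth: a_w = (T − C_f)/(0.85 f'_c b_w) = (487.8 − 151.5)/(0.85 × 3 × 14.2) = 9.287 in.
M_n = C_f(d − h_f/2) + (T − C_f)(d − a_w/2) = 151.5 × (26.9 − 2.75) + 336.3 × (26.9 − 4.6435) = 3658.7 + 7484.9 = 11143.6 kip·in.
M_n = 11143.6/12 = 928.63 kip·ft.

M_n ≈ 929 kip·ft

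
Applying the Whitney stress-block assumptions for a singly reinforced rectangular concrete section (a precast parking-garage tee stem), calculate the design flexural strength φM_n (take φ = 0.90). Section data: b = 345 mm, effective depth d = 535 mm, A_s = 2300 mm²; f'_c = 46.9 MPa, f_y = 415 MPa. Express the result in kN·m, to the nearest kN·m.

φM_n ≈ 430 kN·m

T = A_s f_y = 2300 × 415 = 954500 N = 954.5 kN.
From C = T: a = T/(0.85 f'_c b) = 954500/(0.85 × 46.9 × 345) = 69.40 mm.
M_n = T(d − a/2) = 954.5 kN × (535 − 34.7) mm = 477.54 kN·m.
φM_n = 0.90 × 477.54 = 429.79 kN·m.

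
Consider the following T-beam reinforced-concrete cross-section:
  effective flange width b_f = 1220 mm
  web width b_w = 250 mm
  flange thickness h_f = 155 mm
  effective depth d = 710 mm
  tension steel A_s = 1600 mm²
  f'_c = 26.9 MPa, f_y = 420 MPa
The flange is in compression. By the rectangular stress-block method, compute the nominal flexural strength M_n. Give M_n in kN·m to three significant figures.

Tension: T = A_s f_y = 1600 × 420 = 672000 N.
Try a within the flange: a = T/(0.85 f'_c b_f) = 672000/(0.85 × 26.9 × 1220) = 24.09 mm.
Since a = 24.09 ≤ h_f = 155 mm, the stress block lies entirely in the flange; analyse as a rectangular beam of width b_f.
M_n = T(d − a/2) = 672000 × (710 − 12.045) = 469.03 × 10⁶ N·mm.
M_n = 469.03 kN·m.

M_n ≈ 469 kN·m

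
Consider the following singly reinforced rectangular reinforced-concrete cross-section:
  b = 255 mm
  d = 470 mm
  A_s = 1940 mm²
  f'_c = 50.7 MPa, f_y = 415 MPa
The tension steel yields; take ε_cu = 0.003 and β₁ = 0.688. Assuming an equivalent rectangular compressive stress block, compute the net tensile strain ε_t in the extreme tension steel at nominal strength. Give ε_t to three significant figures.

a = A_s f_y/(0.85 f'_c b) = 73.26 mm.
β₁ = 0.688, so c = a/β₁ = 73.26/0.688 = 106.48 mm.
From the linear strain diagram with ε_cu = 0.003: ε_t = 0.003 (d − c)/c = 0.003 × (470 − 106.48)/106.48 = 0.0102.
Since ε_t ≥ 0.005, the section is tension-controlled.

ε_t ≈ 0.0102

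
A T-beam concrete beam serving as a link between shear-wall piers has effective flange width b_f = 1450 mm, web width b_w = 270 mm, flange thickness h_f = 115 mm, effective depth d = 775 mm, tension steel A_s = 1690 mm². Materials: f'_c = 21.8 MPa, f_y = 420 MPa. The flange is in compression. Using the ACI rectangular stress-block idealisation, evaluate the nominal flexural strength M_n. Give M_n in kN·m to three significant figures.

M_n ≈ 541 kN·m

Tension: T = A_s f_y = 1690 × 420 = 709800 N.
Try a within the flange: a = T/(0.85 f'_c b_f) = 709800/(0.85 × 21.8 × 1450) = 26.42 mm.
Since a = 26.42 ≤ h_f = 115 mm, the stress block lies entirely in the flange; analyse as a rectangular beam of width b_f.
M_n = T(d − a/2) = 709800 × (775 − 13.21) = 540.72 × 10⁶ N·mm.
M_n = 540.72 kN·m.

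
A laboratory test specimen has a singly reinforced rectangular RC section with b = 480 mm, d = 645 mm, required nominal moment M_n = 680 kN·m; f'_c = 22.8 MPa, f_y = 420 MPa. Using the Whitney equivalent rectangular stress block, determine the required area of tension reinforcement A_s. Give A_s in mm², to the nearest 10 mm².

A_s ≈ 2780 mm²

With M_n = 0.85 f'_c a b (d − a/2), solve the quadratic for a:
a = d − √(d² − 2M_n/(0.85 f'_c b)) = 645 − √(645² − 2 × 680×10⁶/(0.85 × 22.8 × 480)) = 125.55 mm.
A_s = 0.85 f'_c a b / f_y = 0.85 × 22.8 × 125.55 × 480 / 420 = 2780.8 mm².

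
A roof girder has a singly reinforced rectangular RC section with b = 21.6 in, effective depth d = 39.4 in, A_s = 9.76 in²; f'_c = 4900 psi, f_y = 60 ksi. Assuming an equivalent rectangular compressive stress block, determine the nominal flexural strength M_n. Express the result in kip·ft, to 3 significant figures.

T = A_s f_y = 9.76 × 60 = 585.6 kips.
a = T/(0.85 f'_c b) = 585.6/(0.85 × 4.9 × 21.6) = 6.509 in.
M_n = T(d − a/2) = 585.6 × (39.4 − 3.2545) = 21166.8 kip·in = 21166.8/12 = 1763.90 kip·ft.

M_n ≈ 1760 kip·ft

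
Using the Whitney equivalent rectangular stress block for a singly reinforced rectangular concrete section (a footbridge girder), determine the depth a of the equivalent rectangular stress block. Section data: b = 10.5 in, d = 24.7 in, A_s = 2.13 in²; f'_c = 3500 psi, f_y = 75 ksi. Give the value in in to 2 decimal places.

T = A_s f_y = 2.13 × 75 = 159.75 kips.
a = T/(0.85 f'_c b) = 159.75/(0.85 × 3.5 × 10.5) = 5.11 in.

a ≈ 5.11 in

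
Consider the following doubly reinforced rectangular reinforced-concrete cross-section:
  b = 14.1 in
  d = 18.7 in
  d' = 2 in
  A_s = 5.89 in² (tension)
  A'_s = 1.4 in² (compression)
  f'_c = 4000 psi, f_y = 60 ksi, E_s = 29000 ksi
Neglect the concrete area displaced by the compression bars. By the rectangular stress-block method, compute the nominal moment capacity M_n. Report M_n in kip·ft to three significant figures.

Assume both steels yield.
a = (A_s − A'_s) f_y/(0.85 f'_c b) = (5.89 − 1.4) × 60/(0.85 × 4 × 14.1) = 5.620 in.
c = a/β₁ = 5.620/0.85 = 6.612 in; ε'_s = 0.003(c − d')/c = 0.0021 ≥ ε_y = 0.0021, so the compression steel yields.
M_n = (A_s − A'_s) f_y (d − a/2) + A'_s f_y (d − d') = 269.4 × (18.7 − 2.81) + 84 × (18.7 − 2) = 4280.8 + 1402.8 = 5683.6 kip·in = 5683.6/12 = 473.63 kip·ft.

M_n ≈ 474 kip·ft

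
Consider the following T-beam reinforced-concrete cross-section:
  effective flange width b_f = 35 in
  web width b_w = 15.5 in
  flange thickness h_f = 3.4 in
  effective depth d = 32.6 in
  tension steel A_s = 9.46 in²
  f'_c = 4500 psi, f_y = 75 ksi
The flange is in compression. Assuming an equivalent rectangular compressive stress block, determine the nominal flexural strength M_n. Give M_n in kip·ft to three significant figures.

Tension: T = A_s f_y = 9.46 × 75 = 709.5 kips.
Try a within the flange: a = T/(0.85 f'_c b_f) = 709.5/(0.85 × 4.5 × 35) = 5.300 in.
a = 5.300 > h_f = 3.4 in: the block extends into the web. Split into flange-overhang and web parts.
C_f = 0.85 f'_c (b_f − b_w) h_f = 0.85 × 4.5 × (35 − 15.5) × 3.4 = 253.6 kips.
Remaining web compression depth: a_w = (T − C_f)/(0.85 f'_c b_w) = (709.5 − 253.6)/(0.85 × 4.5 × 15.5) = 7.690 in.
M_n = C_f(d − h_f/2) + (T − C_f)(d − a_w/2) = 253.6 × (32.6 − 1.7) + 455.9 × (32.6 − 3.845) = 7836.2 + 13109.4 = 20945.6 kip·in.
M_n = 20945.6/12 = 1745.47 kip·ft.

M_n ≈ 1750 kip·ft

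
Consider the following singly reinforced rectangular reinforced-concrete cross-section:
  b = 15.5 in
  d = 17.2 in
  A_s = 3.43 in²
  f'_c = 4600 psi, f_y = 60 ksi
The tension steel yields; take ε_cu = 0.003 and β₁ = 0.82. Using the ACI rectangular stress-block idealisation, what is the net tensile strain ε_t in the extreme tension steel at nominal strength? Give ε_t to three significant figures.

a = A_s f_y/(0.85 f'_c b) = 3.396 in.
β₁ = 0.82, so c = a/β₁ = 3.396/0.82 = 4.141 in.
From the linear strain diagram with ε_cu = 0.003: ε_t = 0.003 (d − c)/c = 0.003 × (17.2 − 4.141)/4.141 = 0.00946.
Since ε_t ≥ 0.005, the section is tension-controlled.

ε_t ≈ 0.00946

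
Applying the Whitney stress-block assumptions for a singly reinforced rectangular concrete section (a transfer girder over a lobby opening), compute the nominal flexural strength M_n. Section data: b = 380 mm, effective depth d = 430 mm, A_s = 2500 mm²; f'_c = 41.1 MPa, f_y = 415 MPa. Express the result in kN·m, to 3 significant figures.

T = A_s f_y = 2500 × 415 = 1037500 N = 1037.5 kN.
From C = T: a = T/(0.85 f'_c b) = 1037500/(0.85 × 41.1 × 380) = 78.15 mm.
M_n = T(d − a/2) = 1037.5 kN × (430 − 39.075) mm = 405.58 kN·m.

M_n ≈ 406 kN·m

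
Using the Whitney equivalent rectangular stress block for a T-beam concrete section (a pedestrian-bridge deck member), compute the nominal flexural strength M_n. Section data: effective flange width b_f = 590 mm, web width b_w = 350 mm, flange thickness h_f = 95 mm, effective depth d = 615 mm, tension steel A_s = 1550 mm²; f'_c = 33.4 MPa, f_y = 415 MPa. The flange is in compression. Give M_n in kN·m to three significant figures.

M_n ≈ 383 kN·m

Tension: T = A_s f_y = 1550 × 415 = 643250 N.
Try a within the flange: a = T/(0.85 f'_c b_f) = 643250/(0.85 × 33.4 × 590) = 38.40 mm.
Since a = 38.40 ≤ h_f = 95 mm, the stress block lies entirely in the flange; analyse as a rectangular beam of width b_f.
M_n = T(d − a/2) = 643250 × (615 − 19.2) = 383.25 × 10⁶ N·mm.
M_n = 383.25 kN·m.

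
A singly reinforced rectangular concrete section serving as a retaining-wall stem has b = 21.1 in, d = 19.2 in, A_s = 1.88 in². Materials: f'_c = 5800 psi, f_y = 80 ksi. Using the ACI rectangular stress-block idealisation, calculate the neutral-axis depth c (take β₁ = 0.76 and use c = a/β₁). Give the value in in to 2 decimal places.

T = A_s f_y = 1.88 × 80 = 150.4 kips.
a = T/(0.85 f'_c b) = 150.4/(0.85 × 5.8 × 21.1) = 1.4458 in.
With β₁ = 0.76, c = a/β₁ = 1.4458/0.76 = 1.90 in.

c ≈ 1.90 in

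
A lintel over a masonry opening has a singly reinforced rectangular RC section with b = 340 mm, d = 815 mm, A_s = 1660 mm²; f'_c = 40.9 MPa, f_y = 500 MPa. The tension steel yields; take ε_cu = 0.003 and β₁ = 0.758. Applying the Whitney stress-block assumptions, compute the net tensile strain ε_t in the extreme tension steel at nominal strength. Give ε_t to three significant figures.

a = A_s f_y/(0.85 f'_c b) = 70.22 mm.
β₁ = 0.758, so c = a/β₁ = 70.22/0.758 = 92.64 mm.
From the linear strain diagram with ε_cu = 0.003: ε_t = 0.003 (d − c)/c = 0.003 × (815 − 92.64)/92.64 = 0.0234.
Since ε_t ≥ 0.005, the section is tension-controlled.

ε_t ≈ 0.0234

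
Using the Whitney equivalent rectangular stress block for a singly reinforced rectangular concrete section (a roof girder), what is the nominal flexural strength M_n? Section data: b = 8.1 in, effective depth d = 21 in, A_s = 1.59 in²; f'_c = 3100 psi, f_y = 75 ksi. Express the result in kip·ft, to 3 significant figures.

T = A_s f_y = 1.59 × 75 = 119.25 kips.
a = T/(0.85 f'_c b) = 119.25/(0.85 × 3.1 × 8.1) = 5.587 in.
M_n = T(d − a/2) = 119.25 × (21 − 2.7935) = 2171.1 kip·in = 2171.1/12 = 180.93 kip·ft.

M_n ≈ 181 kip·ft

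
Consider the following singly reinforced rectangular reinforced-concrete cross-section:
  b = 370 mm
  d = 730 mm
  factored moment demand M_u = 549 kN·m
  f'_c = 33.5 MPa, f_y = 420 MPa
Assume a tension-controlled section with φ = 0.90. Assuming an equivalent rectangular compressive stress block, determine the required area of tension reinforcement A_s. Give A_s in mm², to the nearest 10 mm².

A_s ≈ 2110 mm²

M_n = M_u/φ = 549/0.90 = 610 kN·m.
With M_n = 0.85 f'_c a b (d − a/2), solve the quadratic for a:
a = d − √(d² − 2M_n/(0.85 f'_c b)) = 730 − √(730² − 2 × 610×10⁶/(0.85 × 33.5 × 370)) = 84.16 mm.
A_s = 0.85 f'_c a b / f_y = 0.85 × 33.5 × 84.16 × 370 / 420 = 2111.2 mm².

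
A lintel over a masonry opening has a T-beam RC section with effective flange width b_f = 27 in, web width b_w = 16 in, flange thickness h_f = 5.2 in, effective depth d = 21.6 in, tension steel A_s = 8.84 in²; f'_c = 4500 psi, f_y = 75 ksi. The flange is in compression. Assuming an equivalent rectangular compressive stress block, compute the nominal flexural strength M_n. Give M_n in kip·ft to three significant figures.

M_n ≈ 1010 kip·ft

Tension: T = A_s f_y = 8.84 × 75 = 663 kips.
Try a within the flange: a = T/(0.85 f'_c b_f) = 663/(0.85 × 4.5 × 27) = 6.420 in.
a = 6.420 > h_f = 5.2 in: the block extends into the web. Split into flange-overhang and web parts.
C_f = 0.85 f'_c (b_f − b_w) h_f = 0.85 × 4.5 × (27 − 16) × 5.2 = 218.8 kips.
Remaining web compression depth: a_w = (T − C_f)/(0.85 f'_c b_w) = (663 − 218.8)/(0.85 × 4.5 × 16) = 7.258 in.
M_n = C_f(d − h_f/2) + (T − C_f)(d − a_w/2) = 218.8 × (21.6 − 2.6) + 444.2 × (21.6 − 3.629) = 4157.2 + 7982.7 = 12139.9 kip·in.
M_n = 12139.9/12 = 1011.66 kip·ft.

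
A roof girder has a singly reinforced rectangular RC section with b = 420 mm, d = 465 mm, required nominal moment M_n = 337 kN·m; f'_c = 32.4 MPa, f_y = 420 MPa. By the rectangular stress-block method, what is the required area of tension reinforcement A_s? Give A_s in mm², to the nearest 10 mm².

A_s ≈ 1860 mm²

With M_n = 0.85 f'_c a b (d − a/2), solve the quadratic for a:
a = d − √(d² − 2M_n/(0.85 f'_c b)) = 465 − √(465² − 2 × 337×10⁶/(0.85 × 32.4 × 420)) = 67.56 mm.
A_s = 0.85 f'_c a b / f_y = 0.85 × 32.4 × 67.56 × 420 / 420 = 1860.6 mm².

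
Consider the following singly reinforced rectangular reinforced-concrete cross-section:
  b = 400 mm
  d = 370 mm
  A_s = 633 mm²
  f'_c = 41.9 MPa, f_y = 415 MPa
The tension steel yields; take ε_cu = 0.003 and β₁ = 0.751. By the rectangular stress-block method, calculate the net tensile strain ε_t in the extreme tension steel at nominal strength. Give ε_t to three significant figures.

a = A_s f_y/(0.85 f'_c b) = 18.44 mm.
β₁ = 0.751, so c = a/β₁ = 18.44/0.751 = 24.55 mm.
From the linear strain diagram with ε_cu = 0.003: ε_t = 0.003 (d − c)/c = 0.003 × (370 − 24.55)/24.55 = 0.0422.
Since ε_t ≥ 0.005, the section is tension-controlled.

ε_t ≈ 0.0422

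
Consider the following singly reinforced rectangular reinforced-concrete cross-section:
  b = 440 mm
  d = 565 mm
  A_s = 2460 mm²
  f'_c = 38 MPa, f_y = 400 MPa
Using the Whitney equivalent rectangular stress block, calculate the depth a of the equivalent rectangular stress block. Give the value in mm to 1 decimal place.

a ≈ 69.2 mm

T = A_s f_y = 2460 × 400 = 984000 N = 984 kN.
Setting C = 0.85 f'_c a b equal to T: a = 984000/(0.85 × 38 × 440) = 69.2 mm.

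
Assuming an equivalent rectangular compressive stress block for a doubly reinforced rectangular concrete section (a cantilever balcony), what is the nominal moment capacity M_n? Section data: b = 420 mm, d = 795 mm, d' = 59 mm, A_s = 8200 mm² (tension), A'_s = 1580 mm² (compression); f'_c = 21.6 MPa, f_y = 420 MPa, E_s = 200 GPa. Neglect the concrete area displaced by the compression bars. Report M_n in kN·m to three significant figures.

Assume both tension and compression steel yield.
Net tension couple steel: A_s − A'_s = 6620 mm².
a = (A_s − A'_s) f_y / (0.85 f'_c b) = 2780400/(0.85 × 21.6 × 420) = 360.57 mm.
c = a/β₁ = 360.57/0.85 = 424.20 mm; ε'_s = 0.003(c − d')/c = 0.0026 ≥ f_y/E_s = 0.0021, so compression steel does yield.
M_n = (A_s − A'_s) f_y (d − a/2) + A'_s f_y (d − d') = [2780400 × (795 − 180.285) + 663600 × (795 − 59)] × 10⁻⁶ = 1709.15 + 488.41 = 2197.56 kN·m.

M_n ≈ 2200 kN·m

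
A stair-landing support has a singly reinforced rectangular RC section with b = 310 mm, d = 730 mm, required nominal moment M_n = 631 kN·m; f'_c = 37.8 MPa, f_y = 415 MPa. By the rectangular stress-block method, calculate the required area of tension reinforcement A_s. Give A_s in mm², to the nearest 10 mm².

With M_n = 0.85 f'_c a b (d − a/2), solve the quadratic for a:
a = d − √(d² − 2M_n/(0.85 f'_c b)) = 730 − √(730² − 2 × 631×10⁶/(0.85 × 37.8 × 310)) = 92.66 mm.
A_s = 0.85 f'_c a b / f_y = 0.85 × 37.8 × 92.66 × 310 / 415 = 2223.9 mm².

A_s ≈ 2220 mm²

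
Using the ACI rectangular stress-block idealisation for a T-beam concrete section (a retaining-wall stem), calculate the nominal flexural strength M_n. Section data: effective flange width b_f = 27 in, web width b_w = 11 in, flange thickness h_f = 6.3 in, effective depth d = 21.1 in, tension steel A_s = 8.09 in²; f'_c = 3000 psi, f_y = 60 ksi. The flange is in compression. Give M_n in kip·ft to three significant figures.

M_n ≈ 709 kip·ft

Tension: T = A_s f_y = 8.09 × 60 = 485.4 kips.
Try a within the flange: a = T/(0.85 f'_c b_f) = 485.4/(0.85 × 3 × 27) = 7.050 in.
a = 7.050 > h_f = 6.3 in: the block extends into the web. Split into flange-overhang and web parts.
C_f = 0.85 f'_c (b_f − b_w) h_f = 0.85 × 3 × (27 − 11) × 6.3 = 257.0 kips.
Remaining web compression depth: a_w = (T − C_f)/(0.85 f'_c b_w) = (485.4 − 257.0)/(0.85 × 3 × 11) = 8.143 in.
M_n = C_f(d − h_f/2) + (T − C_f)(d − a_w/2) = 257.0 × (21.1 − 3.15) + 228.4 × (21.1 − 4.0715) = 4613.2 + 3889.3 = 8502.5 kip·in.
M_n = 8502.5/12 = 708.54 kip·ft.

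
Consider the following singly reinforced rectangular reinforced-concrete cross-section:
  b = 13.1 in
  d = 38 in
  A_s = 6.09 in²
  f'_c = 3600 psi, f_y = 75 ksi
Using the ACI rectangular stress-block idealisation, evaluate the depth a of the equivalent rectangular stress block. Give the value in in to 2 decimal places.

a ≈ 11.39 in

T = A_s f_y = 6.09 × 75 = 456.75 kips.
a = T/(0.85 f'_c b) = 456.75/(0.85 × 3.6 × 13.1) = 11.39 in.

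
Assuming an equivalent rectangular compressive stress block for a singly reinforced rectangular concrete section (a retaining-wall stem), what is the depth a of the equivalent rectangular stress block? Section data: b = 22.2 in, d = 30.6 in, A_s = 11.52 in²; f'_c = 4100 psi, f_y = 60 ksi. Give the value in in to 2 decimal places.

T = A_s f_y = 11.52 × 60 = 691.2 kips.
a = T/(0.85 f'_c b) = 691.2/(0.85 × 4.1 × 22.2) = 8.93 in.

a ≈ 8.93 in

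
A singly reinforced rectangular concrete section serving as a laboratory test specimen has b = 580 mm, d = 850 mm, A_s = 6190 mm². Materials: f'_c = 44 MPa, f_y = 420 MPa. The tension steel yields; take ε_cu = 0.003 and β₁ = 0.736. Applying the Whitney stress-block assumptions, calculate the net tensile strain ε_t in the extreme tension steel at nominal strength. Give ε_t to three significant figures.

ε_t ≈ 0.0127

a = A_s f_y/(0.85 f'_c b) = 119.85 mm.
β₁ = 0.736, so c = a/β₁ = 119.85/0.736 = 162.84 mm.
From the linear strain diagram with ε_cu = 0.003: ε_t = 0.003 (d − c)/c = 0.003 × (850 − 162.84)/162.84 = 0.0127.
Since ε_t ≥ 0.005, the section is tension-controlled.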